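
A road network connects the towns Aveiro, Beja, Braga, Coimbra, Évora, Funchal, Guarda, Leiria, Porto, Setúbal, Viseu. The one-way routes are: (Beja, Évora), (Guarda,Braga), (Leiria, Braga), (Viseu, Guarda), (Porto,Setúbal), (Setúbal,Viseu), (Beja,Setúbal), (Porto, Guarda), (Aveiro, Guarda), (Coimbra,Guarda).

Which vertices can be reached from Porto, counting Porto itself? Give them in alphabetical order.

Start at Porto.
Its neighbours: Guarda, Setúbal.
Then their neighbours: Braga, Viseu.
Nothing further is reachable.

Braga, Guarda, Porto, Setúbal, Viseu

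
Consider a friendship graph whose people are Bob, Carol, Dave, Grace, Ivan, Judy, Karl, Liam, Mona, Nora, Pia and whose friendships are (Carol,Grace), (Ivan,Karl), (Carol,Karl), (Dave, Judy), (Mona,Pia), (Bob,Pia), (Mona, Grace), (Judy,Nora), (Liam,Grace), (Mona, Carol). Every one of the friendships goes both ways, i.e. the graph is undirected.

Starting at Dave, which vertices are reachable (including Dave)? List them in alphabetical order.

Start at Dave.
Its neighbours: Judy.
Then their neighbours: Nora.
Nothing further is reachable.

Dave, Judy, Nora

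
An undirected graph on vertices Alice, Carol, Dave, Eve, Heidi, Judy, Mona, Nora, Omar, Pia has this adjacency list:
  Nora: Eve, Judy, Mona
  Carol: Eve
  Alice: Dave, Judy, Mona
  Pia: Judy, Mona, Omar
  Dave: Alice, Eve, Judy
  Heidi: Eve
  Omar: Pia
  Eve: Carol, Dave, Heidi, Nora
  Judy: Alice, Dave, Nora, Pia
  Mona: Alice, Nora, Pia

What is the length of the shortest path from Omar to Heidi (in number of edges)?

5

Distance 0: Omar.
Distance 1: Pia.
Distance 2: Judy, Mona.
Distance 3: Alice, Dave, Nora.
Distance 4: Eve.
Distance 5: Carol, Heidi — contains Heidi.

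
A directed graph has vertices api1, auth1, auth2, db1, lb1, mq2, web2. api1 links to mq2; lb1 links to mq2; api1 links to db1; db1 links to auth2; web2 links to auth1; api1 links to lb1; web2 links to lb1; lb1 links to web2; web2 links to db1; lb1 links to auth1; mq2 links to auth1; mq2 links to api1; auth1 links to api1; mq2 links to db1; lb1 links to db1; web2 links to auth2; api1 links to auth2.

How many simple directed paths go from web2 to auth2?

web2→auth1→api1→auth2
web2→auth1→api1→db1→auth2
web2→auth1→api1→lb1→db1→auth2
web2→auth1→api1→lb1→mq2→db1→auth2
web2→auth1→api1→mq2→db1→auth2
web2→auth2
web2→db1→auth2
web2→lb1→auth1→api1→auth2
... and 8 more.

16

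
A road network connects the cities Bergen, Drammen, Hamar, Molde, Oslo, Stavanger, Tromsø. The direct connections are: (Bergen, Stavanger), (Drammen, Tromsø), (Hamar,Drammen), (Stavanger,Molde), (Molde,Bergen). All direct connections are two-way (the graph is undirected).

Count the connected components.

From Bergen: component {Bergen, Molde, Stavanger}.
From Drammen: component {Drammen, Hamar, Tromsø}.
From Oslo: component {Oslo}.
That's 3 components.

3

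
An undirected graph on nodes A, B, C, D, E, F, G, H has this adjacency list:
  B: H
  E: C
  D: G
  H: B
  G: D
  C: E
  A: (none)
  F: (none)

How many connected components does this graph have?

From A: component {A}.
From B: component {B, H}.
From C: component {C, E}.
From D: component {D, G}.
From F: component {F}.
That's 5 components.

5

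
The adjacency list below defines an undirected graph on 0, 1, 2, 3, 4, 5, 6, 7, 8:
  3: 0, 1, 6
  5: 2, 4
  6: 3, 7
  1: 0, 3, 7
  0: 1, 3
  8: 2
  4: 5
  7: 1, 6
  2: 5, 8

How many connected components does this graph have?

From 0: component {0, 1, 3, 6, 7}.
From 2: component {2, 4, 5, 8}.
That's 2 components.

2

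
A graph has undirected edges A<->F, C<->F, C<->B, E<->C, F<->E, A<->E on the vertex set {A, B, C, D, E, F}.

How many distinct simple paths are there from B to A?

4

B–C–E–A
B–C–E–F–A
B–C–F–A
B–C–F–E–A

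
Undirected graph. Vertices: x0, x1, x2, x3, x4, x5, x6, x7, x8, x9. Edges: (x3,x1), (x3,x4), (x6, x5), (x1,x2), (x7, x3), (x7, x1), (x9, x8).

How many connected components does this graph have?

4

From x0: component {x0}.
From x1: component {x1, x2, x3, x4, x7}.
From x5: component {x5, x6}.
From x8: component {x8, x9}.
That's 4 components.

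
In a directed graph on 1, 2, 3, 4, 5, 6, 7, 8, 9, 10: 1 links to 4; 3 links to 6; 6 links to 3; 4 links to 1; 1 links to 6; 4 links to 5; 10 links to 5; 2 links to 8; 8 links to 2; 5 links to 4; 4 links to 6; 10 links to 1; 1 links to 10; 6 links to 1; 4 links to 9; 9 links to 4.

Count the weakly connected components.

3

From 1: component {1, 3, 4, 5, 6, 9, 10}.
From 2: component {2, 8}.
From 7: component {7}.
That's 3 components.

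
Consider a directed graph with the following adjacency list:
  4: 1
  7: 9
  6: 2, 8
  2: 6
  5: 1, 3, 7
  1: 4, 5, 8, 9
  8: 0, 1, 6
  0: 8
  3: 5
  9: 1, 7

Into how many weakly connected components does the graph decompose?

From 0: component {0, 1, 2, 3, 4, 5, 6, 7, 8, 9}.
That's 1 component.

1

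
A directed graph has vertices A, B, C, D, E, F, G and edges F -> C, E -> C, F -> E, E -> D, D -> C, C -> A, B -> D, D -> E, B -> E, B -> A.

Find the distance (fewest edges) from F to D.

2

Distance 0: F.
Distance 1: C, E.
Distance 2: A, D — contains D.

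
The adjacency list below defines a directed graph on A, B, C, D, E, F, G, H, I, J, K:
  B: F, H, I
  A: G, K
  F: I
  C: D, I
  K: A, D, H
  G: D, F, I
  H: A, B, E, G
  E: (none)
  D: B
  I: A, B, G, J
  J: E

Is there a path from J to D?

No

Explore from J.
Distance 1: reach E.
The search from J is exhausted; no directed path reaches D.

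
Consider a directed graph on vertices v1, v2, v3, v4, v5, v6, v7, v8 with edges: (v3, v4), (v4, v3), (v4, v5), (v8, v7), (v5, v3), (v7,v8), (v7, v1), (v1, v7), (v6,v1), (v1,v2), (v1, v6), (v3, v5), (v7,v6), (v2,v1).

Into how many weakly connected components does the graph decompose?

From v1: component {v1, v2, v6, v7, v8}.
From v3: component {v3, v4, v5}.
That's 2 components.

2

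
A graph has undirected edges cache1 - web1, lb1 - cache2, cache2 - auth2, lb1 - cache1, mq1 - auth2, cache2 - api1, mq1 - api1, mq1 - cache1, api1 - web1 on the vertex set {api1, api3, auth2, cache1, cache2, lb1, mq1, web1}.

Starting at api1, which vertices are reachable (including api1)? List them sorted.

Start at api1.
Its neighbours: cache2, mq1, web1.
Then their neighbours: auth2, cache1, lb1.
Nothing further is reachable.

api1, auth2, cache1, cache2, lb1, mq1, web1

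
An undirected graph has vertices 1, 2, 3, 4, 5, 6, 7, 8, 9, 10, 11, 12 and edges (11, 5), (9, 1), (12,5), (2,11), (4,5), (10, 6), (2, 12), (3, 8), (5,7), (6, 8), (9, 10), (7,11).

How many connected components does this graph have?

From 1: component {1, 3, 6, 8, 9, 10}.
From 2: component {2, 4, 5, 7, 11, 12}.
That's 2 components.

2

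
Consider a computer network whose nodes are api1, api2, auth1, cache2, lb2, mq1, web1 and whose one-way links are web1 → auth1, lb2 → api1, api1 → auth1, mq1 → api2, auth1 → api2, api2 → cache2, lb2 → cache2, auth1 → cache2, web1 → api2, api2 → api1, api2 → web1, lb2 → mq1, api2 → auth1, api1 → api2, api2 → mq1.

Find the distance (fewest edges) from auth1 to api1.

2

Distance 0: auth1.
Distance 1: api2, cache2.
Distance 2: api1, mq1, web1 — contains api1.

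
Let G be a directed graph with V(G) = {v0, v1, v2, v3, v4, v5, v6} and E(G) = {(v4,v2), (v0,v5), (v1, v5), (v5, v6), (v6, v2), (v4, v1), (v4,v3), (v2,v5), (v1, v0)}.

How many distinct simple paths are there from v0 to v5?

v0→v5

1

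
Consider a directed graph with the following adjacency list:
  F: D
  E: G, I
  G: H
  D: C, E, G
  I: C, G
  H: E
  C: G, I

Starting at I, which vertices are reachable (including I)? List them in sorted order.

C, E, G, H, I

Start at I.
Its neighbours: C, G.
Then their neighbours: H.
Then next layer: E.
Nothing further is reachable.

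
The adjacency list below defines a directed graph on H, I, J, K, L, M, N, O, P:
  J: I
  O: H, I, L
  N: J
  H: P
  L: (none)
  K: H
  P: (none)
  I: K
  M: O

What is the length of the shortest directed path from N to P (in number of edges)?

5

Distance 0: N.
Distance 1: J.
Distance 2: I.
Distance 3: K.
Distance 4: H.
Distance 5: P — contains P.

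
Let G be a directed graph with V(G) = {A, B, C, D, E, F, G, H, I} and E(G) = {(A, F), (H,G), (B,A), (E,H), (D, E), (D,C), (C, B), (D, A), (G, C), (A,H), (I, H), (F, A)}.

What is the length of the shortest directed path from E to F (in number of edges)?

Distance 0: E.
Distance 1: H.
Distance 2: G.
Distance 3: C.
Distance 4: B.
Distance 5: A.
Distance 6: F — contains F.

6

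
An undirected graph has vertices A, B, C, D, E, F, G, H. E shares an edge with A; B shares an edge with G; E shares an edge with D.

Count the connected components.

5

From A: component {A, D, E}.
From B: component {B, G}.
From C: component {C}.
From F: component {F}.
From H: component {H}.
That's 5 components.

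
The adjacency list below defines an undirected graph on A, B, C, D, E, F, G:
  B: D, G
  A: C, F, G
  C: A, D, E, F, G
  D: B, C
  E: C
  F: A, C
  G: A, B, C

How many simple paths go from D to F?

D–B–G–A–C–F
D–B–G–A–F
D–B–G–C–A–F
D–B–G–C–F
D–C–A–F
D–C–F
D–C–G–A–F

7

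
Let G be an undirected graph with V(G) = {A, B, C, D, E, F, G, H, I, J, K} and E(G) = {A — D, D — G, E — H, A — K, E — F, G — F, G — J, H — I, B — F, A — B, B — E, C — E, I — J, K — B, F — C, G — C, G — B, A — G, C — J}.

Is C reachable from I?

Yes

Explore from I.
Distance 1: reach H, J.
Distance 2: reach C, E, G.
Found C.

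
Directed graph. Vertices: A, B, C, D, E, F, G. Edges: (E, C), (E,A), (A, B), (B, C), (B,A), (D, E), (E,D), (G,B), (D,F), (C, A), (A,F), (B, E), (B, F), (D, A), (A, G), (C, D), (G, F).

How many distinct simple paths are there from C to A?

C→A
C→D→A
C→D→E→A

3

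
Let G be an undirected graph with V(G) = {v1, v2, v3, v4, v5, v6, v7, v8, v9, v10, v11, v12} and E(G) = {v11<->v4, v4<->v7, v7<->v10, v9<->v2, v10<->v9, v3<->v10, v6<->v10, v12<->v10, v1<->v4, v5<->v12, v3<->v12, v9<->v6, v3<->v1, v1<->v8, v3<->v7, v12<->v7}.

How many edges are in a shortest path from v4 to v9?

Distance 0: v4.
Distance 1: v1, v7, v11.
Distance 2: v3, v8, v10, v12.
Distance 3: v5, v6, v9 — contains v9.

3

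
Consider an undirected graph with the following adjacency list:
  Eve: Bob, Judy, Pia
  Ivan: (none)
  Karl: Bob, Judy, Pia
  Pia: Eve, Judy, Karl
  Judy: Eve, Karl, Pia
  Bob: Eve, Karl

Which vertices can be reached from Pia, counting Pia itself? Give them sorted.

Start at Pia.
Its neighbours: Eve, Judy, Karl.
Then their neighbours: Bob.
Nothing further is reachable.

Bob, Eve, Judy, Karl, Pia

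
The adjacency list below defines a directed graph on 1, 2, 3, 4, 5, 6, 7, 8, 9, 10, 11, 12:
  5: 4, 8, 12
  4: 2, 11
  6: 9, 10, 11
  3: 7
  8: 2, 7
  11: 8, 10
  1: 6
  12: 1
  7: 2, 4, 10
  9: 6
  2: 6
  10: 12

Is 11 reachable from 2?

Yes

Explore from 2.
Distance 1: reach 6.
Distance 2: reach 9, 10, 11.
Found 11.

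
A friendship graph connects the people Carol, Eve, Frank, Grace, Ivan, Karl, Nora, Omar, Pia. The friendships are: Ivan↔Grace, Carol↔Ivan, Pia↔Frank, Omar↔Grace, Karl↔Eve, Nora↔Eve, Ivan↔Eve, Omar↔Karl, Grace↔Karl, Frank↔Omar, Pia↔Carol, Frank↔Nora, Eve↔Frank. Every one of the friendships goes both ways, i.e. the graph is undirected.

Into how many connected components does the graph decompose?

1

From Carol: component {Carol, Eve, Frank, Grace, Ivan, Karl, Nora, Omar, Pia}.
That's 1 component.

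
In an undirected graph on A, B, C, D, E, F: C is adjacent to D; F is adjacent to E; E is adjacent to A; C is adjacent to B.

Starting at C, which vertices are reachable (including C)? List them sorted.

B, C, D

Start at C.
Its neighbours: B, D.
Nothing further is reachable.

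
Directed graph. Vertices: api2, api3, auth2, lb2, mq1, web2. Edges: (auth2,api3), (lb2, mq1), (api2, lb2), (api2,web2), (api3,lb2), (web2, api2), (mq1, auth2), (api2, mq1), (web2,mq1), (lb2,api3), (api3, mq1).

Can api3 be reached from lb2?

Explore from lb2.
Distance 1: reach api3, mq1.
Found api3.

Yes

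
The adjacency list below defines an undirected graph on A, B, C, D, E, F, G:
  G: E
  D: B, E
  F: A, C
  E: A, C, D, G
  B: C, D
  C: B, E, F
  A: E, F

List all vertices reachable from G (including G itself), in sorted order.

A, B, C, D, E, F, G

Start at G.
Its neighbours: E.
Then their neighbours: A, C, D.
Then next layer: B, F.
Every vertex is now reached.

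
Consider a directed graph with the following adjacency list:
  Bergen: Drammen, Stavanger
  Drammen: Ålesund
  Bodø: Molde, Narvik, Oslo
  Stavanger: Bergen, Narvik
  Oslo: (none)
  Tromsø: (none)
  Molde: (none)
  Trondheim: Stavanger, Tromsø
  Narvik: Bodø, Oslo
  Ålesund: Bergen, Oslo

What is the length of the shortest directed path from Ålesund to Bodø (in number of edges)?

4

Distance 0: Ålesund.
Distance 1: Bergen, Oslo.
Distance 2: Drammen, Stavanger.
Distance 3: Narvik.
Distance 4: Bodø — contains Bodø.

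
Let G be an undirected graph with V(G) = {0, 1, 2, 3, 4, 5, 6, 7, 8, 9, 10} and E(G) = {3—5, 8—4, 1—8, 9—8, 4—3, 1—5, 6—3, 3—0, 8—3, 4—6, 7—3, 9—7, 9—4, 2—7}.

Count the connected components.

From 0: component {0, 1, 2, 3, 4, 5, 6, 7, 8, 9}.
From 10: component {10}.
That's 2 components.

2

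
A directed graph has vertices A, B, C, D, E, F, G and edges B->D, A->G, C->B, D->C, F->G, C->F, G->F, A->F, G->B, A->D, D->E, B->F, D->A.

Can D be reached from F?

Explore from F.
Distance 1: reach G.
Distance 2: reach B.
Distance 3: reach D.
Found D.

Yes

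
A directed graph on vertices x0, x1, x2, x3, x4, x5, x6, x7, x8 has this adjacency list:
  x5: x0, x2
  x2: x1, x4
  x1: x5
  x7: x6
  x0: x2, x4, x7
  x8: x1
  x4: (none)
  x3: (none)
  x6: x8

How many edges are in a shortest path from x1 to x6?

4

Distance 0: x1.
Distance 1: x5.
Distance 2: x0, x2.
Distance 3: x4, x7.
Distance 4: x6 — contains x6.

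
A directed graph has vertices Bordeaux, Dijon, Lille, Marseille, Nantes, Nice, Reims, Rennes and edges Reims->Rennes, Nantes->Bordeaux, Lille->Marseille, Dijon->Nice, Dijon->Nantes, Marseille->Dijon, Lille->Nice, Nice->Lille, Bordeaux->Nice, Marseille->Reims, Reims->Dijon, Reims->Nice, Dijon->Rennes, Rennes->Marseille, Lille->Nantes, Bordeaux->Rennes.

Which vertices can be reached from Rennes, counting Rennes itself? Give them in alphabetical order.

Start at Rennes.
Its neighbours: Marseille.
Then their neighbours: Dijon, Reims.
Then next layer: Nantes, Nice.
Then next layer: Bordeaux, Lille.
Every vertex is now reached.

Bordeaux, Dijon, Lille, Marseille, Nantes, Nice, Reims, Rennes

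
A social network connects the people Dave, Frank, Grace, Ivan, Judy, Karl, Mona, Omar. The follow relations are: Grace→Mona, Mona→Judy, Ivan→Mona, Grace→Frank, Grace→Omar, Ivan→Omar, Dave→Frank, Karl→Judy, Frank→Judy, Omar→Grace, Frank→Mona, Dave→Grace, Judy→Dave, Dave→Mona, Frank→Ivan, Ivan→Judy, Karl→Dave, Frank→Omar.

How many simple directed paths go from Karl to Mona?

Karl→Dave→Frank→Ivan→Mona
Karl→Dave→Frank→Ivan→Omar→Grace→Mona
Karl→Dave→Frank→Mona
Karl→Dave→Frank→Omar→Grace→Mona
Karl→Dave→Grace→Frank→Ivan→Mona
Karl→Dave→Grace→Frank→Mona
Karl→Dave→Grace→Mona
Karl→Dave→Mona
... and 8 more.

16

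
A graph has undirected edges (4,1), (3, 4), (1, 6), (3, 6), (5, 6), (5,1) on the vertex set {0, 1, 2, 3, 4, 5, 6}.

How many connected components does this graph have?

From 0: component {0}.
From 1: component {1, 3, 4, 5, 6}.
From 2: component {2}.
That's 3 components.

3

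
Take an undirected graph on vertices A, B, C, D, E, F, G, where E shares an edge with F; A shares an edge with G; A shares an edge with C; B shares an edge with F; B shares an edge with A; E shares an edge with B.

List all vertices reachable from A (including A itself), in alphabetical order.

Start at A.
Its neighbours: B, C, G.
Then their neighbours: E, F.
Nothing further is reachable.

A, B, C, E, F, G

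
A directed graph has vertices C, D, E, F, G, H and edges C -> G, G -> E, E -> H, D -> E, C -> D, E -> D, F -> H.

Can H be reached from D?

Yes

Explore from D.
Distance 1: reach E.
Distance 2: reach H.
Found H.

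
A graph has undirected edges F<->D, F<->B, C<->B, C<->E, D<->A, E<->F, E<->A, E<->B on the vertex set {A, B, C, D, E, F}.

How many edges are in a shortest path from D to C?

Distance 0: D.
Distance 1: A, F.
Distance 2: B, E.
Distance 3: C — contains C.

3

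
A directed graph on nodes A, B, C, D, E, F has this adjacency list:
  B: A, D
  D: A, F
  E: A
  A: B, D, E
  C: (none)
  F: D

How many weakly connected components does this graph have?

2

From A: component {A, B, D, E, F}.
From C: component {C}.
That's 2 components.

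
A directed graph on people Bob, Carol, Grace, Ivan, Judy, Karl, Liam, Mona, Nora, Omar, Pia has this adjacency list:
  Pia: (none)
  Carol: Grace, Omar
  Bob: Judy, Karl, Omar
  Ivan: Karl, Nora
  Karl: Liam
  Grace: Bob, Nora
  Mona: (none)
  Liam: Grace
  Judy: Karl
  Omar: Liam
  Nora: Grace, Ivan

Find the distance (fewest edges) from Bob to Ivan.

Distance 0: Bob.
Distance 1: Judy, Karl, Omar.
Distance 2: Liam.
Distance 3: Grace.
Distance 4: Nora.
Distance 5: Ivan — contains Ivan.

5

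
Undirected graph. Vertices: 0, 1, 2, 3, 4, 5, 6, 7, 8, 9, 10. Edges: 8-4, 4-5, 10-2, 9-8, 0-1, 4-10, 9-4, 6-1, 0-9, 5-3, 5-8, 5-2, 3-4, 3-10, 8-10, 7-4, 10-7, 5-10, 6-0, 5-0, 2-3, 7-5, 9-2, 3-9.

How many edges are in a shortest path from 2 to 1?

3

Distance 0: 2.
Distance 1: 3, 5, 9, 10.
Distance 2: 0, 4, 7, 8.
Distance 3: 1, 6 — contains 1.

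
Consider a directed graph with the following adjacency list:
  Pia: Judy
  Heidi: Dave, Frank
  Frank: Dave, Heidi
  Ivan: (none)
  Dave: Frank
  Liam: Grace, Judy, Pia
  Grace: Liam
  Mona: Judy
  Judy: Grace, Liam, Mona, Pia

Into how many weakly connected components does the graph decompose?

From Dave: component {Dave, Frank, Heidi}.
From Grace: component {Grace, Judy, Liam, Mona, Pia}.
From Ivan: component {Ivan}.
That's 3 components.

3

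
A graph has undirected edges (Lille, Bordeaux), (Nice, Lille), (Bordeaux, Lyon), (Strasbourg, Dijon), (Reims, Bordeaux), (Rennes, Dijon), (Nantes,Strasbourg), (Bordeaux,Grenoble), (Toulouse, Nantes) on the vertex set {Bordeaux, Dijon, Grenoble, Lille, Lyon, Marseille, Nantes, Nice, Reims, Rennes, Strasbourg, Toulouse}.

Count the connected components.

3

From Bordeaux: component {Bordeaux, Grenoble, Lille, Lyon, Nice, Reims}.
From Dijon: component {Dijon, Nantes, Rennes, Strasbourg, Toulouse}.
From Marseille: component {Marseille}.
That's 3 components.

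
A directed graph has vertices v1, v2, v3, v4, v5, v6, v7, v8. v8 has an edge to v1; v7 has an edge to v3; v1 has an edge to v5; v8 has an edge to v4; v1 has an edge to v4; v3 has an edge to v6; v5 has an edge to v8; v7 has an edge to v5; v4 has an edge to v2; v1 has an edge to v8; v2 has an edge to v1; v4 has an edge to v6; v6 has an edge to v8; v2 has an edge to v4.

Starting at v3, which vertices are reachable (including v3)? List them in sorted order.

v1, v2, v3, v4, v5, v6, v8

Start at v3.
Its neighbours: v6.
Then their neighbours: v8.
Then next layer: v1, v4.
Then next layer: v2, v5.
Nothing further is reachable.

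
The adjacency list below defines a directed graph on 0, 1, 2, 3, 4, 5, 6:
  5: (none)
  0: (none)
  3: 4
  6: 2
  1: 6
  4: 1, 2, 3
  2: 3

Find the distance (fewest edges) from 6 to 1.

4

Distance 0: 6.
Distance 1: 2.
Distance 2: 3.
Distance 3: 4.
Distance 4: 1 — contains 1.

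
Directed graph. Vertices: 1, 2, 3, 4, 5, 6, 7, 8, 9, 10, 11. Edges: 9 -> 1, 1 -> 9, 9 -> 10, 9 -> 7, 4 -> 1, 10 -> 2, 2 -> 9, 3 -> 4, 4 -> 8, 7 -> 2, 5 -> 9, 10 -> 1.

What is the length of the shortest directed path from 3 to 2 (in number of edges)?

Distance 0: 3.
Distance 1: 4.
Distance 2: 1, 8.
Distance 3: 9.
Distance 4: 7, 10.
Distance 5: 2 — contains 2.

5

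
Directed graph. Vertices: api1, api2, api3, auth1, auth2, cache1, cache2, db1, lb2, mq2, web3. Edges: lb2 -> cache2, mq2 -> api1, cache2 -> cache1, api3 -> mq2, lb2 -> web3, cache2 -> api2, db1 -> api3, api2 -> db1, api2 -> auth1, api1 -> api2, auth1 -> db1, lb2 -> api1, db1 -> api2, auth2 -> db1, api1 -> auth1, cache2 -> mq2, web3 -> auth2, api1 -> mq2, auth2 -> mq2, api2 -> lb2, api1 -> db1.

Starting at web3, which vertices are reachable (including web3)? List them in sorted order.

api1, api2, api3, auth1, auth2, cache1, cache2, db1, lb2, mq2, web3

Start at web3.
Its neighbours: auth2.
Then their neighbours: db1, mq2.
Then next layer: api1, api2, api3.
Then next layer: auth1, lb2.
Then next layer: cache2.
Then next layer: cache1.
Every vertex is now reached.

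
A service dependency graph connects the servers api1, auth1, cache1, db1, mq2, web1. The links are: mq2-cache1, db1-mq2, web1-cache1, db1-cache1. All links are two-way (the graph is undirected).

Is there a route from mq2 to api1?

Explore from mq2.
Distance 1: reach cache1, db1.
Distance 2: reach web1.
The search is exhausted without reaching api1; it lies in a different component.

No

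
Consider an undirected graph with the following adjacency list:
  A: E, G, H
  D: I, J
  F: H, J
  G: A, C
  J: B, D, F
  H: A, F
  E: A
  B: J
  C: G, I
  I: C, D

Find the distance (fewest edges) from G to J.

4

Distance 0: G.
Distance 1: A, C.
Distance 2: E, H, I.
Distance 3: D, F.
Distance 4: J — contains J.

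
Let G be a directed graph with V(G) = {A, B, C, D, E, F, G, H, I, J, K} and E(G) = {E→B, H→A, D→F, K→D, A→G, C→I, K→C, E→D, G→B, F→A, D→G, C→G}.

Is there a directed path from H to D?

Explore from H.
Distance 1: reach A.
Distance 2: reach G.
Distance 3: reach B.
The search from H is exhausted; no directed path reaches D.

No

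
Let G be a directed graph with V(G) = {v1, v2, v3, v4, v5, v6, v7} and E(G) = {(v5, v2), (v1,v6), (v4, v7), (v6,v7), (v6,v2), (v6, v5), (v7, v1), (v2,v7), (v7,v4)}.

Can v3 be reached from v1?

Explore from v1.
Distance 1: reach v6.
Distance 2: reach v2, v5, v7.
Distance 3: reach v4.
The search from v1 is exhausted; no directed path reaches v3.

No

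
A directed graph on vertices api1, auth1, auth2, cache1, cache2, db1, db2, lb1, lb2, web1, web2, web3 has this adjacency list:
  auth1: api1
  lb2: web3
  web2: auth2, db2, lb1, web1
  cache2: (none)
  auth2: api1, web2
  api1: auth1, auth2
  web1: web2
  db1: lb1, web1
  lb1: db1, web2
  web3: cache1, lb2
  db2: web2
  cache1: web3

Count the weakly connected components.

3

From api1: component {api1, auth1, auth2, db1, db2, lb1, web1, web2}.
From cache1: component {cache1, lb2, web3}.
From cache2: component {cache2}.
That's 3 components.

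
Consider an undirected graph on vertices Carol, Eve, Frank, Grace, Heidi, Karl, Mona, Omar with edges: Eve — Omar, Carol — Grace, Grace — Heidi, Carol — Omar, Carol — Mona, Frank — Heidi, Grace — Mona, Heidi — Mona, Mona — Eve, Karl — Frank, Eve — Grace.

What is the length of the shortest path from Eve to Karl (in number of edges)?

4

Distance 0: Eve.
Distance 1: Grace, Mona, Omar.
Distance 2: Carol, Heidi.
Distance 3: Frank.
Distance 4: Karl — contains Karl.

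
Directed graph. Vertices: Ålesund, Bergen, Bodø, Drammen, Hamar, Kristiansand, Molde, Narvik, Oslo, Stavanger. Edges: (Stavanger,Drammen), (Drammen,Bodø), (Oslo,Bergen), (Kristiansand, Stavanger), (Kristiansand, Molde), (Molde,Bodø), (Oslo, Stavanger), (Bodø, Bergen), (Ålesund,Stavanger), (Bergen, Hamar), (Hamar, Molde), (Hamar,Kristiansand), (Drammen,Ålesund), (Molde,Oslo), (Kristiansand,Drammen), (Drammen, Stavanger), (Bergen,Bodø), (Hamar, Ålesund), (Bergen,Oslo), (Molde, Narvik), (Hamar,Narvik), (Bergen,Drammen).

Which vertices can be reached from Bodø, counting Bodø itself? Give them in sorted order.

Ålesund, Bergen, Bodø, Drammen, Hamar, Kristiansand, Molde, Narvik, Oslo, Stavanger

Start at Bodø.
Its neighbours: Bergen.
Then their neighbours: Drammen, Hamar, Oslo.
Then next layer: Ålesund, Kristiansand, Molde, Narvik, Stavanger.
Every vertex is now reached.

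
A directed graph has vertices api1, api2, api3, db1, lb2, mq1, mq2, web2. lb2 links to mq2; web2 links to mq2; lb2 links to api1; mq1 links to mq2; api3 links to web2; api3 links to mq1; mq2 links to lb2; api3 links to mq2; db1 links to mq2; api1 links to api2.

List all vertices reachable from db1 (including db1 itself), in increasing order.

api1, api2, db1, lb2, mq2

Start at db1.
Its neighbours: mq2.
Then their neighbours: lb2.
Then next layer: api1.
Then next layer: api2.
Nothing further is reachable.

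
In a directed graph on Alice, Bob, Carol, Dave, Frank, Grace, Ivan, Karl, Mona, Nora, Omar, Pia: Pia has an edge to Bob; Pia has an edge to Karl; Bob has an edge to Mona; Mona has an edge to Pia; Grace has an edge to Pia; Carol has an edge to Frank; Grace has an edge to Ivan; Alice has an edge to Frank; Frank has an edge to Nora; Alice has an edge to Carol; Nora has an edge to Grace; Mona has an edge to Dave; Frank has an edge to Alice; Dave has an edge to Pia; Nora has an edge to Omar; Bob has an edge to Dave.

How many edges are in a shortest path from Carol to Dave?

Distance 0: Carol.
Distance 1: Frank.
Distance 2: Alice, Nora.
Distance 3: Grace, Omar.
Distance 4: Ivan, Pia.
Distance 5: Bob, Karl.
Distance 6: Dave, Mona — contains Dave.

6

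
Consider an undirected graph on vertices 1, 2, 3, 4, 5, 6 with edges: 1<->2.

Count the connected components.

From 1: component {1, 2}.
From 3: component {3}.
From 4: component {4}.
From 5: component {5}.
From 6: component {6}.
That's 5 components.

5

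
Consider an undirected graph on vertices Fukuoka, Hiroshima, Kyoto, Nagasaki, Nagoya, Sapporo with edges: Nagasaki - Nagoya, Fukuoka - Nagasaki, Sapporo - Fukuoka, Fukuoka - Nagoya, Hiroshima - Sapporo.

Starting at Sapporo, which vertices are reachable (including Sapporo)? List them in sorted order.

Fukuoka, Hiroshima, Nagasaki, Nagoya, Sapporo

Start at Sapporo.
Its neighbours: Fukuoka, Hiroshima.
Then their neighbours: Nagasaki, Nagoya.
Nothing further is reachable.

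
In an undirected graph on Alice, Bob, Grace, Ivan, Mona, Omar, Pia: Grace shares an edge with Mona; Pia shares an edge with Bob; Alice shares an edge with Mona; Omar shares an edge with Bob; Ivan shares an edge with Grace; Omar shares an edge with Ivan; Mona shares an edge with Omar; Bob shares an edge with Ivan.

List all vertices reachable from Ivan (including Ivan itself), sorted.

Start at Ivan.
Its neighbours: Bob, Grace, Omar.
Then their neighbours: Mona, Pia.
Then next layer: Alice.
Every vertex is now reached.

Alice, Bob, Grace, Ivan, Mona, Omar, Pia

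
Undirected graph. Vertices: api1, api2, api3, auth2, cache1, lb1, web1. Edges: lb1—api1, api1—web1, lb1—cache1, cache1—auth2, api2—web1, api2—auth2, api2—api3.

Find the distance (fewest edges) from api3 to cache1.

3

Distance 0: api3.
Distance 1: api2.
Distance 2: auth2, web1.
Distance 3: api1, cache1 — contains cache1.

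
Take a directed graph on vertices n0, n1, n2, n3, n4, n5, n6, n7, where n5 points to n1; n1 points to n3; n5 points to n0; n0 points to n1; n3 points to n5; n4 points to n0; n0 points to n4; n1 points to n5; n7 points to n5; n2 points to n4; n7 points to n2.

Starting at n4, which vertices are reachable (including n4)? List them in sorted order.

n0, n1, n3, n4, n5

Start at n4.
Its neighbours: n0.
Then their neighbours: n1.
Then next layer: n3, n5.
Nothing further is reachable.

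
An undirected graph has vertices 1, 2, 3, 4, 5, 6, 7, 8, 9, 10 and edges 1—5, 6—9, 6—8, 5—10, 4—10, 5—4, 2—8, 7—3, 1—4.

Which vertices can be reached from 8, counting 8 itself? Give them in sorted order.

2, 6, 8, 9

Start at 8.
Its neighbours: 2, 6.
Then their neighbours: 9.
Nothing further is reachable.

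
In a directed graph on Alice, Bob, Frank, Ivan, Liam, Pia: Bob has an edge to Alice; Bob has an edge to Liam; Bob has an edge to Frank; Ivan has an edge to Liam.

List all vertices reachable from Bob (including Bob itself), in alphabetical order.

Alice, Bob, Frank, Liam

Start at Bob.
Its neighbours: Alice, Frank, Liam.
Nothing further is reachable.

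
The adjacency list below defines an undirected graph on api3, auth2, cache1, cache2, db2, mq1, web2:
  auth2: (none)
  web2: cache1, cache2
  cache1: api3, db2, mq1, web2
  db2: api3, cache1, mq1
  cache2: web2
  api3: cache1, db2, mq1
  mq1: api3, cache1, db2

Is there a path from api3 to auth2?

Explore from api3.
Distance 1: reach cache1, db2, mq1.
Distance 2: reach web2.
Distance 3: reach cache2.
The search is exhausted without reaching auth2; it lies in a different component.

No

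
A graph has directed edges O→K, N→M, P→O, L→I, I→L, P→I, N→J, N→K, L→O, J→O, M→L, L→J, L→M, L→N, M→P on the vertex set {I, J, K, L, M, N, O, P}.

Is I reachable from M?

Explore from M.
Distance 1: reach L, P.
Distance 2: reach I, J, N, O.
Found I.

Yes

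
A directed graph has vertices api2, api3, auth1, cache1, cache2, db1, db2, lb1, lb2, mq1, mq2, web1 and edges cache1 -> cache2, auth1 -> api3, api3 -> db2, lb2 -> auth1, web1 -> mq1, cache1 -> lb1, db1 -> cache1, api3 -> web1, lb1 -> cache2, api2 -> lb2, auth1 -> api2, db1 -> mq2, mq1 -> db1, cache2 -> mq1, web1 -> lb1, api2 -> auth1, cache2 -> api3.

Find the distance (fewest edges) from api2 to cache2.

5

Distance 0: api2.
Distance 1: auth1, lb2.
Distance 2: api3.
Distance 3: db2, web1.
Distance 4: lb1, mq1.
Distance 5: cache2, db1 — contains cache2.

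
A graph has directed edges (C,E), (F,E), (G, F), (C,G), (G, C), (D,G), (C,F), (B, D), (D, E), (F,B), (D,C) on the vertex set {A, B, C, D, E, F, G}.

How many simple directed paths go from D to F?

D→C→F
D→C→G→F
D→G→C→F
D→G→F

4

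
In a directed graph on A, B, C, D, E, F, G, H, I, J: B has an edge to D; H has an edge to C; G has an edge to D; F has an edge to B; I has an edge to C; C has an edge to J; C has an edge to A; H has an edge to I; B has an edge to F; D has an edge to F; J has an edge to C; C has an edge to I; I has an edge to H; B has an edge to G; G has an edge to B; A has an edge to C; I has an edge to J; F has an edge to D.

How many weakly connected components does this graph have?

3

From A: component {A, C, H, I, J}.
From B: component {B, D, F, G}.
From E: component {E}.
That's 3 components.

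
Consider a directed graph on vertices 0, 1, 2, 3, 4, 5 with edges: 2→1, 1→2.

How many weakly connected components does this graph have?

From 0: component {0}.
From 1: component {1, 2}.
From 3: component {3}.
From 4: component {4}.
From 5: component {5}.
That's 5 components.

5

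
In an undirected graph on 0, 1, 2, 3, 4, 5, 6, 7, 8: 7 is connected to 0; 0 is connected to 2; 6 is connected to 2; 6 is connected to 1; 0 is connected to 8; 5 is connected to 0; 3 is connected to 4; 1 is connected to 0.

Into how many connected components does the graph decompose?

From 0: component {0, 1, 2, 5, 6, 7, 8}.
From 3: component {3, 4}.
That's 2 components.

2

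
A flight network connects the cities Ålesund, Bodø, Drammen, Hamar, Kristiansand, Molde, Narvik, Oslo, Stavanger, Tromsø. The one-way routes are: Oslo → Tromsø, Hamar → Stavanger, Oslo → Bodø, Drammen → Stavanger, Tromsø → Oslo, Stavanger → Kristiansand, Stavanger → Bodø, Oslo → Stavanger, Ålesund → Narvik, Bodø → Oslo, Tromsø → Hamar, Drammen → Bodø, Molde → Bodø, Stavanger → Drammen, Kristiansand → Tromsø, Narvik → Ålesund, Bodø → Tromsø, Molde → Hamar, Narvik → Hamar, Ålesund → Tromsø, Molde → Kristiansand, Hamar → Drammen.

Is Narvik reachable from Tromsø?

Explore from Tromsø.
Distance 1: reach Hamar, Oslo.
Distance 2: reach Bodø, Drammen, Stavanger.
Distance 3: reach Kristiansand.
The search from Tromsø is exhausted; no directed path reaches Narvik.

No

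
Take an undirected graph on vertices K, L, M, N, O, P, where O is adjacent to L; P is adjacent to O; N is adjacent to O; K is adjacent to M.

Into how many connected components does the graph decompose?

From K: component {K, M}.
From L: component {L, N, O, P}.
That's 2 components.

2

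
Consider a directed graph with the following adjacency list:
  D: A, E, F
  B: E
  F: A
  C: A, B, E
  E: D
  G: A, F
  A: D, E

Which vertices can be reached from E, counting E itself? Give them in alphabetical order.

A, D, E, F

Start at E.
Its neighbours: D.
Then their neighbours: A, F.
Nothing further is reachable.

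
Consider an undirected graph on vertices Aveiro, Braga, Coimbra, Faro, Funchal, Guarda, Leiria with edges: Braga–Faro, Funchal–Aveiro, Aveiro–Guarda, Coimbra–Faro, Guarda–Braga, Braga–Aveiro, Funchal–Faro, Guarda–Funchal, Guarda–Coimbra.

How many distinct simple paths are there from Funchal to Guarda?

Funchal–Aveiro–Braga–Faro–Coimbra–Guarda
Funchal–Aveiro–Braga–Guarda
Funchal–Aveiro–Guarda
Funchal–Faro–Braga–Aveiro–Guarda
Funchal–Faro–Braga–Guarda
Funchal–Faro–Coimbra–Guarda
Funchal–Guarda

7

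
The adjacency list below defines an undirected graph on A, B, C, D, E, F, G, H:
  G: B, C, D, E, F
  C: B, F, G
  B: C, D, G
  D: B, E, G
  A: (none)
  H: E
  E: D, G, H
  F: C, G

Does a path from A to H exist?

A has no edges, so nothing is reachable from it.

No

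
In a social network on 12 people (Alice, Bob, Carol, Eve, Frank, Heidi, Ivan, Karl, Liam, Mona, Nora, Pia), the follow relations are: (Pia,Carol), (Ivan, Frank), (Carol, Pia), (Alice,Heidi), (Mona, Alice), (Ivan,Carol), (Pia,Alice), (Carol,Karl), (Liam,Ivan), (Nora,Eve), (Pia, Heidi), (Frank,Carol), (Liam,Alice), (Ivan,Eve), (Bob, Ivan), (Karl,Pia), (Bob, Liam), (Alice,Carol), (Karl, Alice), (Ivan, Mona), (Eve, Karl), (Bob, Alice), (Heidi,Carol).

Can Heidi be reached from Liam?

Yes

Explore from Liam.
Distance 1: reach Alice, Ivan.
Distance 2: reach Carol, Eve, Frank, Heidi, Mona.
Found Heidi.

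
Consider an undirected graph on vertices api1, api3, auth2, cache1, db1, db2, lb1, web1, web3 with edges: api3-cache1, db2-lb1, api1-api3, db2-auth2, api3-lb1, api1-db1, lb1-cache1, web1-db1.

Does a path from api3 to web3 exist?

No

Explore from api3.
Distance 1: reach api1, cache1, lb1.
Distance 2: reach db1, db2.
Distance 3: reach auth2, web1.
The search is exhausted without reaching web3; it lies in a different component.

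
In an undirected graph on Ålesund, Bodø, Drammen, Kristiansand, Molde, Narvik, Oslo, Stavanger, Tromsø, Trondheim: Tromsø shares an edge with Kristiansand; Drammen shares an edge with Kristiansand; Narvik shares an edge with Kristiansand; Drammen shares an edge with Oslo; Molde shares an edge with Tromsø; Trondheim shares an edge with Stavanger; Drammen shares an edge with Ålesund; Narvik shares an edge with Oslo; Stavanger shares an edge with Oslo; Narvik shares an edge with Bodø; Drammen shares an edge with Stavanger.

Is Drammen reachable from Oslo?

Yes

Explore from Oslo.
Distance 1: reach Drammen, Narvik, Stavanger.
Found Drammen.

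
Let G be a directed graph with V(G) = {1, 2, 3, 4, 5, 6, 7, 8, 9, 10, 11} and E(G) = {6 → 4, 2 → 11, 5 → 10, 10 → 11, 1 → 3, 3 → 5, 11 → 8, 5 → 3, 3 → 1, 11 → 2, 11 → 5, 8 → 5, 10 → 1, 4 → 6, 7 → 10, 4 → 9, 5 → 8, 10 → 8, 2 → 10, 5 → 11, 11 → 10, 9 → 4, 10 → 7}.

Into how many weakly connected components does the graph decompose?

2

From 1: component {1, 2, 3, 5, 7, 8, 10, 11}.
From 4: component {4, 6, 9}.
That's 2 components.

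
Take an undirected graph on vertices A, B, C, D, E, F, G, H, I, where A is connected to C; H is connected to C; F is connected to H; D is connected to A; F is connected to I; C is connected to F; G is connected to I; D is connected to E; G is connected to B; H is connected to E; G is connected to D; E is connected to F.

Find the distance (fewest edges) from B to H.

Distance 0: B.
Distance 1: G.
Distance 2: D, I.
Distance 3: A, E, F.
Distance 4: C, H — contains H.

4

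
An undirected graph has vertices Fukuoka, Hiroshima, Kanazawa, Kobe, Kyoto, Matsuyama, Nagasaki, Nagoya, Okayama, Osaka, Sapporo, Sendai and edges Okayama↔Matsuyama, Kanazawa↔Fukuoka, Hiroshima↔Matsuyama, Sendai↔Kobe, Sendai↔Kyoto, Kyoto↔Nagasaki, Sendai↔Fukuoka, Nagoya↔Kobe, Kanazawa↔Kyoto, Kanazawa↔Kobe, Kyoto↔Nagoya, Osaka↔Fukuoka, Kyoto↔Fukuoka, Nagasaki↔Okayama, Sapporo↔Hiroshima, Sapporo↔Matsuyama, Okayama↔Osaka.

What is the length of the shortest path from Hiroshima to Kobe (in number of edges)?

6

Distance 0: Hiroshima.
Distance 1: Matsuyama, Sapporo.
Distance 2: Okayama.
Distance 3: Nagasaki, Osaka.
Distance 4: Fukuoka, Kyoto.
Distance 5: Kanazawa, Nagoya, Sendai.
Distance 6: Kobe — contains Kobe.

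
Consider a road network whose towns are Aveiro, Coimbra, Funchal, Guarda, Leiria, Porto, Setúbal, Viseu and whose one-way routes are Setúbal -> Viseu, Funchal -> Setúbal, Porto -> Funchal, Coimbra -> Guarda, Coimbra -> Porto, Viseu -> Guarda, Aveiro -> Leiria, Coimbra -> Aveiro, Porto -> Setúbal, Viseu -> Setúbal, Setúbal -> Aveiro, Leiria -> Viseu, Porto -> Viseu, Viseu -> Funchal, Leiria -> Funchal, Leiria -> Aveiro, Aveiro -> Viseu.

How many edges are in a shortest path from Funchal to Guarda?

3

Distance 0: Funchal.
Distance 1: Setúbal.
Distance 2: Aveiro, Viseu.
Distance 3: Guarda, Leiria — contains Guarda.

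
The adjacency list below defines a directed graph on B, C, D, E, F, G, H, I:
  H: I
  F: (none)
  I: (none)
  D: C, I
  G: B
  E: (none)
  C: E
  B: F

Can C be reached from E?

E has no outgoing edges, so nothing is reachable from it.

No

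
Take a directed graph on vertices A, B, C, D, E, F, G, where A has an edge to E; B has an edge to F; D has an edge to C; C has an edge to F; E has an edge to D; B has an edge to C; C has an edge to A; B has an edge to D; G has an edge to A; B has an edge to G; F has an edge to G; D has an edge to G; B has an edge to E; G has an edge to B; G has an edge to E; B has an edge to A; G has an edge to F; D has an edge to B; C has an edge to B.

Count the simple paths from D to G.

7

D→B→C→F→G
D→B→F→G
D→B→G
D→C→B→F→G
D→C→B→G
D→C→F→G
D→G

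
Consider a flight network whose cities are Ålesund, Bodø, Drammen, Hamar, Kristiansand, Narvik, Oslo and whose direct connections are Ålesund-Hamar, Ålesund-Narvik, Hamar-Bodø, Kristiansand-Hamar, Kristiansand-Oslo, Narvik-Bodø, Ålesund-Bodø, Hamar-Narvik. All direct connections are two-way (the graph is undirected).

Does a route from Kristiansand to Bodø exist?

Explore from Kristiansand.
Distance 1: reach Hamar, Oslo.
Distance 2: reach Ålesund, Bodø, Narvik.
Found Bodø.

Yes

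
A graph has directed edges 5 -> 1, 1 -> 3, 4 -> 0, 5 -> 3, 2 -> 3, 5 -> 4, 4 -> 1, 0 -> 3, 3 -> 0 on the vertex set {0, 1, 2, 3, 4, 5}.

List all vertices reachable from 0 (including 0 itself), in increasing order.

Start at 0.
Its neighbours: 3.
Nothing further is reachable.

0, 3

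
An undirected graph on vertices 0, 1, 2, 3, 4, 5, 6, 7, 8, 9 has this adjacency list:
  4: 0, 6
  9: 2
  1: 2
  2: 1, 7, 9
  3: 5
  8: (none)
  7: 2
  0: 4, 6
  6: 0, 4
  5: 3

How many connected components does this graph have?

4

From 0: component {0, 4, 6}.
From 1: component {1, 2, 7, 9}.
From 3: component {3, 5}.
From 8: component {8}.
That's 4 components.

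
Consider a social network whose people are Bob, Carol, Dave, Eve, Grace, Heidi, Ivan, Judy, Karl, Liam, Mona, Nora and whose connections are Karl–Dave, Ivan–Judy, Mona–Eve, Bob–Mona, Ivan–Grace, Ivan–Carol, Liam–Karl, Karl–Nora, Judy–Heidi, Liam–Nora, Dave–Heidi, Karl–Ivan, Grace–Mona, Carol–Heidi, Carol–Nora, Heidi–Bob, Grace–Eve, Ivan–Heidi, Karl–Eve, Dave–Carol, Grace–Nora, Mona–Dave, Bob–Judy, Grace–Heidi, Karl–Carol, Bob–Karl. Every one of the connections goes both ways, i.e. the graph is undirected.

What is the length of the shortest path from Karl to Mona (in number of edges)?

2

Distance 0: Karl.
Distance 1: Bob, Carol, Dave, Eve, Ivan, Liam, Nora.
Distance 2: Grace, Heidi, Judy, Mona — contains Mona.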